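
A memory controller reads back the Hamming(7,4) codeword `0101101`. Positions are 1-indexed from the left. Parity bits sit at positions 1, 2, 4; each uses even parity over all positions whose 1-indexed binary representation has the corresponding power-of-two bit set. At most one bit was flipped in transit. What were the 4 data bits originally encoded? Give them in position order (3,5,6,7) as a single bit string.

s1: b1⊕b3⊕b5⊕b7 = 0⊕0⊕1⊕1 = 0
s2: b2⊕b3⊕b6⊕b7 = 1⊕0⊕0⊕1 = 0
s4: b4⊕b5⊕b6⊕b7 = 1⊕1⊕0⊕1 = 1
Syndrome (s4...s1) = 100 → position 4.
Flip bit 4: corrected codeword = 0100101
Data bits at positions 3,5,6,7: 0101

0101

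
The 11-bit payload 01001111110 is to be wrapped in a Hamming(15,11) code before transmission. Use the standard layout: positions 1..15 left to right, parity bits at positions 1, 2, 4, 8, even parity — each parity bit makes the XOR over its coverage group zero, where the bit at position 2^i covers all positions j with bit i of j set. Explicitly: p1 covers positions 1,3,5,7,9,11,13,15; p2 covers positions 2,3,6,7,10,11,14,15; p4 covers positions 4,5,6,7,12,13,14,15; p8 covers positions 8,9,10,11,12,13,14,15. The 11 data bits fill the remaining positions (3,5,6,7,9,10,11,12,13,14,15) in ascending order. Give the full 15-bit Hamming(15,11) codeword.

010010001111110

Place data bits at non-power-of-two positions: b3=0, b5=1, b6=0, b7=0, b9=1, b10=1, b11=1, b12=1, b13=1, b14=1, b15=0.
p1 = XOR of data positions {3,5,7,9,11,13,15} = 0⊕1⊕0⊕1⊕1⊕1⊕0 = 0
p2 = XOR of data positions {3,6,7,10,11,14,15} = 0⊕0⊕0⊕1⊕1⊕1⊕0 = 1
p4 = XOR of data positions {5,6,7,12,13,14,15} = 1⊕0⊕0⊕1⊕1⊕1⊕0 = 0
p8 = XOR of data positions {9,10,11,12,13,14,15} = 1⊕1⊕1⊕1⊕1⊕1⊕0 = 0
Codeword b1..b15 = 010010001111110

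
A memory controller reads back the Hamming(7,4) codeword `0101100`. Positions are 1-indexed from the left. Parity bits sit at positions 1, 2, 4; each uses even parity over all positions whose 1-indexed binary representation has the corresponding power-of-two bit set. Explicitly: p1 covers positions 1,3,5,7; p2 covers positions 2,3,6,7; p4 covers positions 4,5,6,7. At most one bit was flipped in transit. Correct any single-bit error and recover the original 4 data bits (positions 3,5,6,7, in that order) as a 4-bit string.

s1: b1⊕b3⊕b5⊕b7 = 0⊕0⊕1⊕0 = 1
s2: b2⊕b3⊕b6⊕b7 = 1⊕0⊕0⊕0 = 1
s4: b4⊕b5⊕b6⊕b7 = 1⊕1⊕0⊕0 = 0
Syndrome (s4...s1) = 011 → position 3.
Flip bit 3: corrected codeword = 0111100
Data bits at positions 3,5,6,7: 1100

1100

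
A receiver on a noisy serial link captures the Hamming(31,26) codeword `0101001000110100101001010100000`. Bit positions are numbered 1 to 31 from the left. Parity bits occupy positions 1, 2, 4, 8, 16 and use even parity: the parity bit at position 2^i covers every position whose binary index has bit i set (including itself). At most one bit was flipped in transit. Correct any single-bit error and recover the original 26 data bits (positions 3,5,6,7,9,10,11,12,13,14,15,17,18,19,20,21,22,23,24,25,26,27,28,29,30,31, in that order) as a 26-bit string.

00010011010101001010100010

s1: b1⊕b3⊕b5⊕b7⊕b9⊕b11⊕b13⊕b15⊕b17⊕b19⊕b21⊕b23⊕b25⊕b27⊕b29⊕b31 = 0⊕0⊕0⊕1⊕0⊕1⊕0⊕0⊕1⊕1⊕0⊕0⊕0⊕0⊕0⊕0 = 0
s2: b2⊕b3⊕b6⊕b7⊕b10⊕b11⊕b14⊕b15⊕b18⊕b19⊕b22⊕b23⊕b26⊕b27⊕b30⊕b31 = 1⊕0⊕0⊕1⊕0⊕1⊕1⊕0⊕0⊕1⊕1⊕0⊕1⊕0⊕0⊕0 = 1
s4: b4⊕b5⊕b6⊕b7⊕b12⊕b13⊕b14⊕b15⊕b20⊕b21⊕b22⊕b23⊕b28⊕b29⊕b30⊕b31 = 1⊕0⊕0⊕1⊕1⊕0⊕1⊕0⊕0⊕0⊕1⊕0⊕0⊕0⊕0⊕0 = 1
s8: b8⊕b9⊕b10⊕b11⊕b12⊕b13⊕b14⊕b15⊕b24⊕b25⊕b26⊕b27⊕b28⊕b29⊕b30⊕b31 = 0⊕0⊕0⊕1⊕1⊕0⊕1⊕0⊕1⊕0⊕1⊕0⊕0⊕0⊕0⊕0 = 1
s16: b16⊕b17⊕b18⊕b19⊕b20⊕b21⊕b22⊕b23⊕b24⊕b25⊕b26⊕b27⊕b28⊕b29⊕b30⊕b31 = 0⊕1⊕0⊕1⊕0⊕0⊕1⊕0⊕1⊕0⊕1⊕0⊕0⊕0⊕0⊕0 = 1
Syndrome (s16...s1) = 11110 → position 30.
Flip bit 30: corrected codeword = 0101001000110100101001010100010
Data bits at positions 3,5,6,7,9,10,11,12,13,14,15,17,18,19,20,21,22,23,24,25,26,27,28,29,30,31: 00010011010101001010100010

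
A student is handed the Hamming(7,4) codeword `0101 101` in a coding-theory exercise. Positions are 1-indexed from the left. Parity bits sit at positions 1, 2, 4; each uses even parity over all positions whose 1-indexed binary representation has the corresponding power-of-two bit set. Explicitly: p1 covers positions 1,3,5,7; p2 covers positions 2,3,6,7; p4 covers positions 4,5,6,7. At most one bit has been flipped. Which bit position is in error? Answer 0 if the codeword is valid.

4

s1: b1⊕b3⊕b5⊕b7 = 0⊕0⊕1⊕1 = 0
s2: b2⊕b3⊕b6⊕b7 = 1⊕0⊕0⊕1 = 0
s4: b4⊕b5⊕b6⊕b7 = 1⊕1⊕0⊕1 = 1
Syndrome (s4...s1) = 100 → position 4.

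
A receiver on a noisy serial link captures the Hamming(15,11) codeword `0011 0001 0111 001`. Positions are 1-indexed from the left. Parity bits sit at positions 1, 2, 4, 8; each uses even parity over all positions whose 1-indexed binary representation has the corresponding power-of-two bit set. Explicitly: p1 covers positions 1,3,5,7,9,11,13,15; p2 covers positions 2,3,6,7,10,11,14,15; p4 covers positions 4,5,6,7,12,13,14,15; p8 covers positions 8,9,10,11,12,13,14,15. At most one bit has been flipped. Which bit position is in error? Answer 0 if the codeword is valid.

13

s1: b1⊕b3⊕b5⊕b7⊕b9⊕b11⊕b13⊕b15 = 0⊕1⊕0⊕0⊕0⊕1⊕0⊕1 = 1
s2: b2⊕b3⊕b6⊕b7⊕b10⊕b11⊕b14⊕b15 = 0⊕1⊕0⊕0⊕1⊕1⊕0⊕1 = 0
s4: b4⊕b5⊕b6⊕b7⊕b12⊕b13⊕b14⊕b15 = 1⊕0⊕0⊕0⊕1⊕0⊕0⊕1 = 1
s8: b8⊕b9⊕b10⊕b11⊕b12⊕b13⊕b14⊕b15 = 1⊕0⊕1⊕1⊕1⊕0⊕0⊕1 = 1
Syndrome (s8...s1) = 1101 → position 13.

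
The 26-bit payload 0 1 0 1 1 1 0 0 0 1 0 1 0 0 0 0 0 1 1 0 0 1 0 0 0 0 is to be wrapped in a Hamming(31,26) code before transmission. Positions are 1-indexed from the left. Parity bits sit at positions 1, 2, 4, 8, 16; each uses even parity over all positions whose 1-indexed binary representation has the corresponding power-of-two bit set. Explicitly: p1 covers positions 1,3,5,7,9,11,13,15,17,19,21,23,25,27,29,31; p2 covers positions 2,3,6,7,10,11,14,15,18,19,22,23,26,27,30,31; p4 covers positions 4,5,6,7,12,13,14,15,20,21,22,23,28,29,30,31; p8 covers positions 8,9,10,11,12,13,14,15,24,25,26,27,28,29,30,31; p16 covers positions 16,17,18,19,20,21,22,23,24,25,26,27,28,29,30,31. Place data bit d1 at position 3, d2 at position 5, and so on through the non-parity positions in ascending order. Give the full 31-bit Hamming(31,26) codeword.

0100101111000100100000110010000

Place data bits at non-power-of-two positions: b3=0, b5=1, b6=0, b7=1, b9=1, b10=1, b11=0, b12=0, b13=0, b14=1, b15=0, b17=1, b18=0, b19=0, b20=0, b21=0, b22=0, b23=1, b24=1, b25=0, b26=0, b27=1, b28=0, b29=0, b30=0, b31=0.
p1 = XOR of data positions {3,5,7,9,11,13,15,17,19,21,23,25,27,29,31} = 0⊕1⊕1⊕1⊕0⊕0⊕0⊕1⊕0⊕0⊕1⊕0⊕1⊕0⊕0 = 0
p2 = XOR of data positions {3,6,7,10,11,14,15,18,19,22,23,26,27,30,31} = 0⊕0⊕1⊕1⊕0⊕1⊕0⊕0⊕0⊕0⊕1⊕0⊕1⊕0⊕0 = 1
p4 = XOR of data positions {5,6,7,12,13,14,15,20,21,22,23,28,29,30,31} = 1⊕0⊕1⊕0⊕0⊕1⊕0⊕0⊕0⊕0⊕1⊕0⊕0⊕0⊕0 = 0
p8 = XOR of data positions {9,10,11,12,13,14,15,24,25,26,27,28,29,30,31} = 1⊕1⊕0⊕0⊕0⊕1⊕0⊕1⊕0⊕0⊕1⊕0⊕0⊕0⊕0 = 1
p16 = XOR of data positions {17,18,19,20,21,22,23,24,25,26,27,28,29,30,31} = 1⊕0⊕0⊕0⊕0⊕0⊕1⊕1⊕0⊕0⊕1⊕0⊕0⊕0⊕0 = 0
Codeword b1..b31 = 0100101111000100100000110010000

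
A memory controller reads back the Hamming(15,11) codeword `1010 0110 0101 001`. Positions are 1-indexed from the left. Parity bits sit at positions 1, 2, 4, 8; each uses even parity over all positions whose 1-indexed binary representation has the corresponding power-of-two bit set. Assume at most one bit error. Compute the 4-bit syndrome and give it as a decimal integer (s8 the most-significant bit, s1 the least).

s1: b1⊕b3⊕b5⊕b7⊕b9⊕b11⊕b13⊕b15 = 1⊕1⊕0⊕1⊕0⊕0⊕0⊕1 = 0
s2: b2⊕b3⊕b6⊕b7⊕b10⊕b11⊕b14⊕b15 = 0⊕1⊕1⊕1⊕1⊕0⊕0⊕1 = 1
s4: b4⊕b5⊕b6⊕b7⊕b12⊕b13⊕b14⊕b15 = 0⊕0⊕1⊕1⊕1⊕0⊕0⊕1 = 0
s8: b8⊕b9⊕b10⊕b11⊕b12⊕b13⊕b14⊕b15 = 0⊕0⊕1⊕0⊕1⊕0⊕0⊕1 = 1
Syndrome (s8...s1) = 1010 → position 10.

10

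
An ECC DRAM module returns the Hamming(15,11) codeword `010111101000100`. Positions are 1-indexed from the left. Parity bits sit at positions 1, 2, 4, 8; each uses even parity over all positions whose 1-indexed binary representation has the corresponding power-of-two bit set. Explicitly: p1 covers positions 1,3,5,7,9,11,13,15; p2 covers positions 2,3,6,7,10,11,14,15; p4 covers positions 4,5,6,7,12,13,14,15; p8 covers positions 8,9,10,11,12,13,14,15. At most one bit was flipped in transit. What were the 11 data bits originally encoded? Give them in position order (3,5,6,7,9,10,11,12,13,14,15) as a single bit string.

01011000100

s1: b1⊕b3⊕b5⊕b7⊕b9⊕b11⊕b13⊕b15 = 0⊕0⊕1⊕1⊕1⊕0⊕1⊕0 = 0
s2: b2⊕b3⊕b6⊕b7⊕b10⊕b11⊕b14⊕b15 = 1⊕0⊕1⊕1⊕0⊕0⊕0⊕0 = 1
s4: b4⊕b5⊕b6⊕b7⊕b12⊕b13⊕b14⊕b15 = 1⊕1⊕1⊕1⊕0⊕1⊕0⊕0 = 1
s8: b8⊕b9⊕b10⊕b11⊕b12⊕b13⊕b14⊕b15 = 0⊕1⊕0⊕0⊕0⊕1⊕0⊕0 = 0
Syndrome (s8...s1) = 0110 → position 6.
Flip bit 6: corrected codeword = 010110101000100
Data bits at positions 3,5,6,7,9,10,11,12,13,14,15: 01011000100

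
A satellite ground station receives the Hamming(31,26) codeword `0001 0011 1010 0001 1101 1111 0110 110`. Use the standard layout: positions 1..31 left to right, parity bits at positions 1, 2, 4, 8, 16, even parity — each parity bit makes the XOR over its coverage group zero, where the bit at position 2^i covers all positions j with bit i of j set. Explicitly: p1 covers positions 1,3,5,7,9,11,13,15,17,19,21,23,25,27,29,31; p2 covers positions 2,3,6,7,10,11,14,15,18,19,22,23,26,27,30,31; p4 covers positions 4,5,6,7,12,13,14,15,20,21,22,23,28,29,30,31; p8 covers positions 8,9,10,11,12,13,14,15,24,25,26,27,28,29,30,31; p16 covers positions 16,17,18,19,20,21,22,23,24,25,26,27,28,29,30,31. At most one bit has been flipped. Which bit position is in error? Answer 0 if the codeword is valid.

s1: b1⊕b3⊕b5⊕b7⊕b9⊕b11⊕b13⊕b15⊕b17⊕b19⊕b21⊕b23⊕b25⊕b27⊕b29⊕b31 = 0⊕0⊕0⊕1⊕1⊕1⊕0⊕0⊕1⊕0⊕1⊕1⊕0⊕1⊕1⊕0 = 0
s2: b2⊕b3⊕b6⊕b7⊕b10⊕b11⊕b14⊕b15⊕b18⊕b19⊕b22⊕b23⊕b26⊕b27⊕b30⊕b31 = 0⊕0⊕0⊕1⊕0⊕1⊕0⊕0⊕1⊕0⊕1⊕1⊕1⊕1⊕1⊕0 = 0
s4: b4⊕b5⊕b6⊕b7⊕b12⊕b13⊕b14⊕b15⊕b20⊕b21⊕b22⊕b23⊕b28⊕b29⊕b30⊕b31 = 1⊕0⊕0⊕1⊕0⊕0⊕0⊕0⊕1⊕1⊕1⊕1⊕0⊕1⊕1⊕0 = 0
s8: b8⊕b9⊕b10⊕b11⊕b12⊕b13⊕b14⊕b15⊕b24⊕b25⊕b26⊕b27⊕b28⊕b29⊕b30⊕b31 = 1⊕1⊕0⊕1⊕0⊕0⊕0⊕0⊕1⊕0⊕1⊕1⊕0⊕1⊕1⊕0 = 0
s16: b16⊕b17⊕b18⊕b19⊕b20⊕b21⊕b22⊕b23⊕b24⊕b25⊕b26⊕b27⊕b28⊕b29⊕b30⊕b31 = 1⊕1⊕1⊕0⊕1⊕1⊕1⊕1⊕1⊕0⊕1⊕1⊕0⊕1⊕1⊕0 = 0
Syndrome (s16...s1) = 00000 → position 0 (no error).

0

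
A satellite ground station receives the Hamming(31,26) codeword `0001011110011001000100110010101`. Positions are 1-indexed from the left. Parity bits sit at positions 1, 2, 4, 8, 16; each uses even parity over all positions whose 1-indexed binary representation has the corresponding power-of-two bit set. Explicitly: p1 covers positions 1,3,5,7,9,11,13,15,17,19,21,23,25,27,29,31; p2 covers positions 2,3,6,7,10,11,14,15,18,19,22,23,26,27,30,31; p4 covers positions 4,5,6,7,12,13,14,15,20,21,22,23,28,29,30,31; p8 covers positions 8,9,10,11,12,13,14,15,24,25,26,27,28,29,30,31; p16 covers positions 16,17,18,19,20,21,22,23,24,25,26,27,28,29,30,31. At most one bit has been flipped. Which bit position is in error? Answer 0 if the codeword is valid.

23

s1: b1⊕b3⊕b5⊕b7⊕b9⊕b11⊕b13⊕b15⊕b17⊕b19⊕b21⊕b23⊕b25⊕b27⊕b29⊕b31 = 0⊕0⊕0⊕1⊕1⊕0⊕1⊕0⊕0⊕0⊕0⊕1⊕0⊕1⊕1⊕1 = 1
s2: b2⊕b3⊕b6⊕b7⊕b10⊕b11⊕b14⊕b15⊕b18⊕b19⊕b22⊕b23⊕b26⊕b27⊕b30⊕b31 = 0⊕0⊕1⊕1⊕0⊕0⊕0⊕0⊕0⊕0⊕0⊕1⊕0⊕1⊕0⊕1 = 1
s4: b4⊕b5⊕b6⊕b7⊕b12⊕b13⊕b14⊕b15⊕b20⊕b21⊕b22⊕b23⊕b28⊕b29⊕b30⊕b31 = 1⊕0⊕1⊕1⊕1⊕1⊕0⊕0⊕1⊕0⊕0⊕1⊕0⊕1⊕0⊕1 = 1
s8: b8⊕b9⊕b10⊕b11⊕b12⊕b13⊕b14⊕b15⊕b24⊕b25⊕b26⊕b27⊕b28⊕b29⊕b30⊕b31 = 1⊕1⊕0⊕0⊕1⊕1⊕0⊕0⊕1⊕0⊕0⊕1⊕0⊕1⊕0⊕1 = 0
s16: b16⊕b17⊕b18⊕b19⊕b20⊕b21⊕b22⊕b23⊕b24⊕b25⊕b26⊕b27⊕b28⊕b29⊕b30⊕b31 = 1⊕0⊕0⊕0⊕1⊕0⊕0⊕1⊕1⊕0⊕0⊕1⊕0⊕1⊕0⊕1 = 1
Syndrome (s16...s1) = 10111 → position 23.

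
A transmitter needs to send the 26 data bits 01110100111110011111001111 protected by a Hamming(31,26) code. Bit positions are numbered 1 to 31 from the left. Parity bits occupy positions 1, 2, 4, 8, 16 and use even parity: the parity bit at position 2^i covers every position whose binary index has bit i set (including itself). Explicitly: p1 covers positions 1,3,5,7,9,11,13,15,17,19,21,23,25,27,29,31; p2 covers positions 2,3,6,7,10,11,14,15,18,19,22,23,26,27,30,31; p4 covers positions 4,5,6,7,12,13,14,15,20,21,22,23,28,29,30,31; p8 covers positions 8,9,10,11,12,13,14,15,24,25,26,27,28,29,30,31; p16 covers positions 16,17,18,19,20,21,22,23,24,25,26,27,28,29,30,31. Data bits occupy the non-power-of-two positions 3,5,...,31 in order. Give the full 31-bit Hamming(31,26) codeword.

Place data bits at non-power-of-two positions: b3=0, b5=1, b6=1, b7=1, b9=0, b10=1, b11=0, b12=0, b13=1, b14=1, b15=1, b17=1, b18=1, b19=0, b20=0, b21=1, b22=1, b23=1, b24=1, b25=1, b26=0, b27=0, b28=1, b29=1, b30=1, b31=1.
p1 = XOR of data positions {3,5,7,9,11,13,15,17,19,21,23,25,27,29,31} = 0⊕1⊕1⊕0⊕0⊕1⊕1⊕1⊕0⊕1⊕1⊕1⊕0⊕1⊕1 = 0
p2 = XOR of data positions {3,6,7,10,11,14,15,18,19,22,23,26,27,30,31} = 0⊕1⊕1⊕1⊕0⊕1⊕1⊕1⊕0⊕1⊕1⊕0⊕0⊕1⊕1 = 0
p4 = XOR of data positions {5,6,7,12,13,14,15,20,21,22,23,28,29,30,31} = 1⊕1⊕1⊕0⊕1⊕1⊕1⊕0⊕1⊕1⊕1⊕1⊕1⊕1⊕1 = 1
p8 = XOR of data positions {9,10,11,12,13,14,15,24,25,26,27,28,29,30,31} = 0⊕1⊕0⊕0⊕1⊕1⊕1⊕1⊕1⊕0⊕0⊕1⊕1⊕1⊕1 = 0
p16 = XOR of data positions {17,18,19,20,21,22,23,24,25,26,27,28,29,30,31} = 1⊕1⊕0⊕0⊕1⊕1⊕1⊕1⊕1⊕0⊕0⊕1⊕1⊕1⊕1 = 1
Codeword b1..b31 = 0001111001001111110011111001111

0001111001001111110011111001111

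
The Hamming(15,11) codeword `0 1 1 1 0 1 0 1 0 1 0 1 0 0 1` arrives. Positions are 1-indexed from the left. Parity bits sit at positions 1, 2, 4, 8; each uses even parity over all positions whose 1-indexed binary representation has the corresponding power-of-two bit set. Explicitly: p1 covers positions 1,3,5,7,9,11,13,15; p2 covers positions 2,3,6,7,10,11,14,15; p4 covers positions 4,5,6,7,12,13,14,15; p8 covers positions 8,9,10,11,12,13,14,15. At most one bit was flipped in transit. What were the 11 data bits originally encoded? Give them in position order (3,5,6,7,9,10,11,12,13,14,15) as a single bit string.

10100101001

s1: b1⊕b3⊕b5⊕b7⊕b9⊕b11⊕b13⊕b15 = 0⊕1⊕0⊕0⊕0⊕0⊕0⊕1 = 0
s2: b2⊕b3⊕b6⊕b7⊕b10⊕b11⊕b14⊕b15 = 1⊕1⊕1⊕0⊕1⊕0⊕0⊕1 = 1
s4: b4⊕b5⊕b6⊕b7⊕b12⊕b13⊕b14⊕b15 = 1⊕0⊕1⊕0⊕1⊕0⊕0⊕1 = 0
s8: b8⊕b9⊕b10⊕b11⊕b12⊕b13⊕b14⊕b15 = 1⊕0⊕1⊕0⊕1⊕0⊕0⊕1 = 0
Syndrome (s8...s1) = 0010 → position 2.
Flip bit 2: corrected codeword = 001101010101001
Data bits at positions 3,5,6,7,9,10,11,12,13,14,15: 10100101001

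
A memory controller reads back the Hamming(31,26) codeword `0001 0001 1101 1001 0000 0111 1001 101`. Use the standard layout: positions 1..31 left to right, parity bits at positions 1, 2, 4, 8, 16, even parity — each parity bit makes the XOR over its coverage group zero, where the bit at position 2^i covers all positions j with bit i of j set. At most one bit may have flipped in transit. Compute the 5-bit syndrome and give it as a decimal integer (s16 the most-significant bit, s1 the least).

0

s1: b1⊕b3⊕b5⊕b7⊕b9⊕b11⊕b13⊕b15⊕b17⊕b19⊕b21⊕b23⊕b25⊕b27⊕b29⊕b31 = 0⊕0⊕0⊕0⊕1⊕0⊕1⊕0⊕0⊕0⊕0⊕1⊕1⊕0⊕1⊕1 = 0
s2: b2⊕b3⊕b6⊕b7⊕b10⊕b11⊕b14⊕b15⊕b18⊕b19⊕b22⊕b23⊕b26⊕b27⊕b30⊕b31 = 0⊕0⊕0⊕0⊕1⊕0⊕0⊕0⊕0⊕0⊕1⊕1⊕0⊕0⊕0⊕1 = 0
s4: b4⊕b5⊕b6⊕b7⊕b12⊕b13⊕b14⊕b15⊕b20⊕b21⊕b22⊕b23⊕b28⊕b29⊕b30⊕b31 = 1⊕0⊕0⊕0⊕1⊕1⊕0⊕0⊕0⊕0⊕1⊕1⊕1⊕1⊕0⊕1 = 0
s8: b8⊕b9⊕b10⊕b11⊕b12⊕b13⊕b14⊕b15⊕b24⊕b25⊕b26⊕b27⊕b28⊕b29⊕b30⊕b31 = 1⊕1⊕1⊕0⊕1⊕1⊕0⊕0⊕1⊕1⊕0⊕0⊕1⊕1⊕0⊕1 = 0
s16: b16⊕b17⊕b18⊕b19⊕b20⊕b21⊕b22⊕b23⊕b24⊕b25⊕b26⊕b27⊕b28⊕b29⊕b30⊕b31 = 1⊕0⊕0⊕0⊕0⊕0⊕1⊕1⊕1⊕1⊕0⊕0⊕1⊕1⊕0⊕1 = 0
Syndrome (s16...s1) = 00000 → position 0 (no error).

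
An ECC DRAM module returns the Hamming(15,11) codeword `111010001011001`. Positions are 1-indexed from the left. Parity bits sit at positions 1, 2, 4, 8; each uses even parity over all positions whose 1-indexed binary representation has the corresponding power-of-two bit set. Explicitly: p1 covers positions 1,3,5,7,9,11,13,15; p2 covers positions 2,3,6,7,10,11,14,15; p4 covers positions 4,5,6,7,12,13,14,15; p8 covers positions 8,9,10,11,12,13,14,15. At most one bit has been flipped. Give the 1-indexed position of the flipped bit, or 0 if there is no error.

s1: b1⊕b3⊕b5⊕b7⊕b9⊕b11⊕b13⊕b15 = 1⊕1⊕1⊕0⊕1⊕1⊕0⊕1 = 0
s2: b2⊕b3⊕b6⊕b7⊕b10⊕b11⊕b14⊕b15 = 1⊕1⊕0⊕0⊕0⊕1⊕0⊕1 = 0
s4: b4⊕b5⊕b6⊕b7⊕b12⊕b13⊕b14⊕b15 = 0⊕1⊕0⊕0⊕1⊕0⊕0⊕1 = 1
s8: b8⊕b9⊕b10⊕b11⊕b12⊕b13⊕b14⊕b15 = 0⊕1⊕0⊕1⊕1⊕0⊕0⊕1 = 0
Syndrome (s8...s1) = 0100 → position 4.

4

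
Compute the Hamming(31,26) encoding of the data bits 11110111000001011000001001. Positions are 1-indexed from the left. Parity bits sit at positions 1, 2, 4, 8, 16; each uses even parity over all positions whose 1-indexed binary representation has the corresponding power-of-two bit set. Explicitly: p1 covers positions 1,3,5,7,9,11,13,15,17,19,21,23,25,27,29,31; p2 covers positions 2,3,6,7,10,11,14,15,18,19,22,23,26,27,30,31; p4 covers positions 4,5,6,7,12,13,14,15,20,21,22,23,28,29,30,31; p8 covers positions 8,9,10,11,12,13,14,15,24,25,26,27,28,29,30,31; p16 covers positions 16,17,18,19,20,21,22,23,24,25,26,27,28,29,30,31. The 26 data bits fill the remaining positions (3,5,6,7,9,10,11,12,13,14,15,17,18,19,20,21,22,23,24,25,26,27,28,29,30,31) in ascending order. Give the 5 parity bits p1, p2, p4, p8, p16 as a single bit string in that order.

10011

Place data bits at non-power-of-two positions: b3=1, b5=1, b6=1, b7=1, b9=0, b10=1, b11=1, b12=1, b13=0, b14=0, b15=0, b17=0, b18=0, b19=1, b20=0, b21=1, b22=1, b23=0, b24=0, b25=0, b26=0, b27=0, b28=1, b29=0, b30=0, b31=1.
p1 = XOR of data positions {3,5,7,9,11,13,15,17,19,21,23,25,27,29,31} = 1⊕1⊕1⊕0⊕1⊕0⊕0⊕0⊕1⊕1⊕0⊕0⊕0⊕0⊕1 = 1
p2 = XOR of data positions {3,6,7,10,11,14,15,18,19,22,23,26,27,30,31} = 1⊕1⊕1⊕1⊕1⊕0⊕0⊕0⊕1⊕1⊕0⊕0⊕0⊕0⊕1 = 0
p4 = XOR of data positions {5,6,7,12,13,14,15,20,21,22,23,28,29,30,31} = 1⊕1⊕1⊕1⊕0⊕0⊕0⊕0⊕1⊕1⊕0⊕1⊕0⊕0⊕1 = 0
p8 = XOR of data positions {9,10,11,12,13,14,15,24,25,26,27,28,29,30,31} = 0⊕1⊕1⊕1⊕0⊕0⊕0⊕0⊕0⊕0⊕0⊕1⊕0⊕0⊕1 = 1
p16 = XOR of data positions {17,18,19,20,21,22,23,24,25,26,27,28,29,30,31} = 0⊕0⊕1⊕0⊕1⊕1⊕0⊕0⊕0⊕0⊕0⊕1⊕0⊕0⊕1 = 1
Parity bits p1,p2,p4,p8,p16 = 10011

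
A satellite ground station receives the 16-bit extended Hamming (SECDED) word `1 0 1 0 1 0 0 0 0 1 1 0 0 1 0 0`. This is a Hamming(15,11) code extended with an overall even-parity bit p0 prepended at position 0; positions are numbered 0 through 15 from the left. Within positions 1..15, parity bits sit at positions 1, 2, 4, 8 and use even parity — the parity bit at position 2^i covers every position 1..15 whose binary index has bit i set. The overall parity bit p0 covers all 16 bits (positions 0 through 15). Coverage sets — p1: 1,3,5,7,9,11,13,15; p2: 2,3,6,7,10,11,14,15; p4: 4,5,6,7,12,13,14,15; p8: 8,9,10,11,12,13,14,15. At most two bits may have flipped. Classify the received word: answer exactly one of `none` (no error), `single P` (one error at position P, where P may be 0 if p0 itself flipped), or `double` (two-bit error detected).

double

s1: b1⊕b3⊕b5⊕b7⊕b9⊕b11⊕b13⊕b15 = 0⊕0⊕0⊕0⊕1⊕0⊕1⊕0 = 0
s2: b2⊕b3⊕b6⊕b7⊕b10⊕b11⊕b14⊕b15 = 1⊕0⊕0⊕0⊕1⊕0⊕0⊕0 = 0
s4: b4⊕b5⊕b6⊕b7⊕b12⊕b13⊕b14⊕b15 = 1⊕0⊕0⊕0⊕0⊕1⊕0⊕0 = 0
s8: b8⊕b9⊕b10⊕b11⊕b12⊕b13⊕b14⊕b15 = 0⊕1⊕1⊕0⊕0⊕1⊕0⊕0 = 1
Syndrome (s8...s1) = 1000 → position 8.
Overall parity (XOR of all 16 bits, including p0): 1⊕0⊕1⊕0⊕1⊕0⊕0⊕0⊕0⊕1⊕1⊕0⊕0⊕1⊕0⊕0 = 0
Overall=0, syndrome position=8 → double-bit error detected (uncorrectable).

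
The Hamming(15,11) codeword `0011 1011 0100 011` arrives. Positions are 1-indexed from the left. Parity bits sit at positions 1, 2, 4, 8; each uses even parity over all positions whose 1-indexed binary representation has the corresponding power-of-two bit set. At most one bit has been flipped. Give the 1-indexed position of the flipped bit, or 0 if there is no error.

6

s1: b1⊕b3⊕b5⊕b7⊕b9⊕b11⊕b13⊕b15 = 0⊕1⊕1⊕1⊕0⊕0⊕0⊕1 = 0
s2: b2⊕b3⊕b6⊕b7⊕b10⊕b11⊕b14⊕b15 = 0⊕1⊕0⊕1⊕1⊕0⊕1⊕1 = 1
s4: b4⊕b5⊕b6⊕b7⊕b12⊕b13⊕b14⊕b15 = 1⊕1⊕0⊕1⊕0⊕0⊕1⊕1 = 1
s8: b8⊕b9⊕b10⊕b11⊕b12⊕b13⊕b14⊕b15 = 1⊕0⊕1⊕0⊕0⊕0⊕1⊕1 = 0
Syndrome (s8...s1) = 0110 → position 6.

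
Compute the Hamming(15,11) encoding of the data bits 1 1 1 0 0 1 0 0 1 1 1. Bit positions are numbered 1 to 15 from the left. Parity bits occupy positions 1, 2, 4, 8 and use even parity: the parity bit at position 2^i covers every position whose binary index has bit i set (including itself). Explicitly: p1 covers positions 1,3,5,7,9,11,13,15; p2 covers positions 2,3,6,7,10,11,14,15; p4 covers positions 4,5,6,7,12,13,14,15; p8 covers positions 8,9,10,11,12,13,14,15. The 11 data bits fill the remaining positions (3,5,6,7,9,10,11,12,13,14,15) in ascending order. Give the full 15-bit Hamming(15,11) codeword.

011111000100111

Place data bits at non-power-of-two positions: b3=1, b5=1, b6=1, b7=0, b9=0, b10=1, b11=0, b12=0, b13=1, b14=1, b15=1.
p1 = XOR of data positions {3,5,7,9,11,13,15} = 1⊕1⊕0⊕0⊕0⊕1⊕1 = 0
p2 = XOR of data positions {3,6,7,10,11,14,15} = 1⊕1⊕0⊕1⊕0⊕1⊕1 = 1
p4 = XOR of data positions {5,6,7,12,13,14,15} = 1⊕1⊕0⊕0⊕1⊕1⊕1 = 1
p8 = XOR of data positions {9,10,11,12,13,14,15} = 0⊕1⊕0⊕0⊕1⊕1⊕1 = 0
Codeword b1..b15 = 011111000100111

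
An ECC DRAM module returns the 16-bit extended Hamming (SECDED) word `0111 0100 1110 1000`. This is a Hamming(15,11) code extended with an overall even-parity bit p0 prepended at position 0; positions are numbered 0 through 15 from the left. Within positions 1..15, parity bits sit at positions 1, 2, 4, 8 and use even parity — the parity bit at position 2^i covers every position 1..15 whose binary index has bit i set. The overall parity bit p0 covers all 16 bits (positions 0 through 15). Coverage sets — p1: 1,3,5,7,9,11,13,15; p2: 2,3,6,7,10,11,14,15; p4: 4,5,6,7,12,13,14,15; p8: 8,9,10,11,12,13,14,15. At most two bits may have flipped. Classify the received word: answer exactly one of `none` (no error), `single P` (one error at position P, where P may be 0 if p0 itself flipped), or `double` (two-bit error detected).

double

s1: b1⊕b3⊕b5⊕b7⊕b9⊕b11⊕b13⊕b15 = 1⊕1⊕1⊕0⊕1⊕0⊕0⊕0 = 0
s2: b2⊕b3⊕b6⊕b7⊕b10⊕b11⊕b14⊕b15 = 1⊕1⊕0⊕0⊕1⊕0⊕0⊕0 = 1
s4: b4⊕b5⊕b6⊕b7⊕b12⊕b13⊕b14⊕b15 = 0⊕1⊕0⊕0⊕1⊕0⊕0⊕0 = 0
s8: b8⊕b9⊕b10⊕b11⊕b12⊕b13⊕b14⊕b15 = 1⊕1⊕1⊕0⊕1⊕0⊕0⊕0 = 0
Syndrome (s8...s1) = 0010 → position 2.
Overall parity (XOR of all 16 bits, including p0): 0⊕1⊕1⊕1⊕0⊕1⊕0⊕0⊕1⊕1⊕1⊕0⊕1⊕0⊕0⊕0 = 0
Overall=0, syndrome position=2 → double-bit error detected (uncorrectable).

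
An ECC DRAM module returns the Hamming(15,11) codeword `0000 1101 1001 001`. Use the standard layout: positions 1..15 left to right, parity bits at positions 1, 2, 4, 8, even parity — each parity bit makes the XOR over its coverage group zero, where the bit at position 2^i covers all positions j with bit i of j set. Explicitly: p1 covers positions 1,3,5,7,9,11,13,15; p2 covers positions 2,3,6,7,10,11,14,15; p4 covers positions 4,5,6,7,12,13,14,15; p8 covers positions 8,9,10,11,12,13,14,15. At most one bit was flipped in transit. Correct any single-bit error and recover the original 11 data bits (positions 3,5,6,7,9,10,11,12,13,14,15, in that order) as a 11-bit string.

01101001001

s1: b1⊕b3⊕b5⊕b7⊕b9⊕b11⊕b13⊕b15 = 0⊕0⊕1⊕0⊕1⊕0⊕0⊕1 = 1
s2: b2⊕b3⊕b6⊕b7⊕b10⊕b11⊕b14⊕b15 = 0⊕0⊕1⊕0⊕0⊕0⊕0⊕1 = 0
s4: b4⊕b5⊕b6⊕b7⊕b12⊕b13⊕b14⊕b15 = 0⊕1⊕1⊕0⊕1⊕0⊕0⊕1 = 0
s8: b8⊕b9⊕b10⊕b11⊕b12⊕b13⊕b14⊕b15 = 1⊕1⊕0⊕0⊕1⊕0⊕0⊕1 = 0
Syndrome (s8...s1) = 0001 → position 1.
Flip bit 1: corrected codeword = 100011011001001
Data bits at positions 3,5,6,7,9,10,11,12,13,14,15: 01101001001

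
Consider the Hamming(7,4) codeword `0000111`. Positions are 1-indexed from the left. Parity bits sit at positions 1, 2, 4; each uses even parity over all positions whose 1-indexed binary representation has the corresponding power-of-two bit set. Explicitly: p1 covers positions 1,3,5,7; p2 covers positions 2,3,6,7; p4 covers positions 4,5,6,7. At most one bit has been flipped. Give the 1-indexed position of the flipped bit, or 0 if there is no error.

4

s1: b1⊕b3⊕b5⊕b7 = 0⊕0⊕1⊕1 = 0
s2: b2⊕b3⊕b6⊕b7 = 0⊕0⊕1⊕1 = 0
s4: b4⊕b5⊕b6⊕b7 = 0⊕1⊕1⊕1 = 1
Syndrome (s4...s1) = 100 → position 4.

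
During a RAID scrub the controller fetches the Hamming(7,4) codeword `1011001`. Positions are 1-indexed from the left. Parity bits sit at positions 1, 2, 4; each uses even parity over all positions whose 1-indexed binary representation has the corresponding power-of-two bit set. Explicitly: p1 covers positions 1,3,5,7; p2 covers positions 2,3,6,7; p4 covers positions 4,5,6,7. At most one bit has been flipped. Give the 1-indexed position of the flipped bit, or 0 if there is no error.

1

s1: b1⊕b3⊕b5⊕b7 = 1⊕1⊕0⊕1 = 1
s2: b2⊕b3⊕b6⊕b7 = 0⊕1⊕0⊕1 = 0
s4: b4⊕b5⊕b6⊕b7 = 1⊕0⊕0⊕1 = 0
Syndrome (s4...s1) = 001 → position 1.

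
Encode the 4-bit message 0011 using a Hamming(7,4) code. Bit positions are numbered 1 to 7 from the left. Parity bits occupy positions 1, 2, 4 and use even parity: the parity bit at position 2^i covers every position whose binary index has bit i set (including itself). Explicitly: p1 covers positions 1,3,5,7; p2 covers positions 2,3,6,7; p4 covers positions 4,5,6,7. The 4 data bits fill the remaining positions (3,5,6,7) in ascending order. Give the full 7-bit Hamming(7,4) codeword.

Place data bits at non-power-of-two positions: b3=0, b5=0, b6=1, b7=1.
p1 = XOR of data positions {3,5,7} = 0⊕0⊕1 = 1
p2 = XOR of data positions {3,6,7} = 0⊕1⊕1 = 0
p4 = XOR of data positions {5,6,7} = 0⊕1⊕1 = 0
Codeword b1..b7 = 1000011

1000011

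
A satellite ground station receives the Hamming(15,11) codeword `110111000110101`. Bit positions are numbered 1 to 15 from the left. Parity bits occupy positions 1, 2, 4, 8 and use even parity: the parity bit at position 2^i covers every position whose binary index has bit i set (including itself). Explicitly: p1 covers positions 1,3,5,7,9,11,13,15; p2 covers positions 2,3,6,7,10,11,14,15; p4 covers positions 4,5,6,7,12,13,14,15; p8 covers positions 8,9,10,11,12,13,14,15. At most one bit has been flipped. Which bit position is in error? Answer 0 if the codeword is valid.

s1: b1⊕b3⊕b5⊕b7⊕b9⊕b11⊕b13⊕b15 = 1⊕0⊕1⊕0⊕0⊕1⊕1⊕1 = 1
s2: b2⊕b3⊕b6⊕b7⊕b10⊕b11⊕b14⊕b15 = 1⊕0⊕1⊕0⊕1⊕1⊕0⊕1 = 1
s4: b4⊕b5⊕b6⊕b7⊕b12⊕b13⊕b14⊕b15 = 1⊕1⊕1⊕0⊕0⊕1⊕0⊕1 = 1
s8: b8⊕b9⊕b10⊕b11⊕b12⊕b13⊕b14⊕b15 = 0⊕0⊕1⊕1⊕0⊕1⊕0⊕1 = 0
Syndrome (s8...s1) = 0111 → position 7.

7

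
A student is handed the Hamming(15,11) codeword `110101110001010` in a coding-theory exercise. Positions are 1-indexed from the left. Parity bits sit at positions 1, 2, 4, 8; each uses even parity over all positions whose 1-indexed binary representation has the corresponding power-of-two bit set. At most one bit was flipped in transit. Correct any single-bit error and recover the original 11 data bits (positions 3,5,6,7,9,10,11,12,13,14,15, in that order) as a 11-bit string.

s1: b1⊕b3⊕b5⊕b7⊕b9⊕b11⊕b13⊕b15 = 1⊕0⊕0⊕1⊕0⊕0⊕0⊕0 = 0
s2: b2⊕b3⊕b6⊕b7⊕b10⊕b11⊕b14⊕b15 = 1⊕0⊕1⊕1⊕0⊕0⊕1⊕0 = 0
s4: b4⊕b5⊕b6⊕b7⊕b12⊕b13⊕b14⊕b15 = 1⊕0⊕1⊕1⊕1⊕0⊕1⊕0 = 1
s8: b8⊕b9⊕b10⊕b11⊕b12⊕b13⊕b14⊕b15 = 1⊕0⊕0⊕0⊕1⊕0⊕1⊕0 = 1
Syndrome (s8...s1) = 1100 → position 12.
Flip bit 12: corrected codeword = 110101110000010
Data bits at positions 3,5,6,7,9,10,11,12,13,14,15: 00110000010

00110000010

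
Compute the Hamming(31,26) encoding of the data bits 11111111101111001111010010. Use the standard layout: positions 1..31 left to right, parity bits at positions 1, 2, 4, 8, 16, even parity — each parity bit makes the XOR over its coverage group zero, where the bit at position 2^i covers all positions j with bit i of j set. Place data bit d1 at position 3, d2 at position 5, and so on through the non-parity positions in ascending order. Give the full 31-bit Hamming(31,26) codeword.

0011111011111011111001111010010

Place data bits at non-power-of-two positions: b3=1, b5=1, b6=1, b7=1, b9=1, b10=1, b11=1, b12=1, b13=1, b14=0, b15=1, b17=1, b18=1, b19=1, b20=0, b21=0, b22=1, b23=1, b24=1, b25=1, b26=0, b27=1, b28=0, b29=0, b30=1, b31=0.
p1 = XOR of data positions {3,5,7,9,11,13,15,17,19,21,23,25,27,29,31} = 1⊕1⊕1⊕1⊕1⊕1⊕1⊕1⊕1⊕0⊕1⊕1⊕1⊕0⊕0 = 0
p2 = XOR of data positions {3,6,7,10,11,14,15,18,19,22,23,26,27,30,31} = 1⊕1⊕1⊕1⊕1⊕0⊕1⊕1⊕1⊕1⊕1⊕0⊕1⊕1⊕0 = 0
p4 = XOR of data positions {5,6,7,12,13,14,15,20,21,22,23,28,29,30,31} = 1⊕1⊕1⊕1⊕1⊕0⊕1⊕0⊕0⊕1⊕1⊕0⊕0⊕1⊕0 = 1
p8 = XOR of data positions {9,10,11,12,13,14,15,24,25,26,27,28,29,30,31} = 1⊕1⊕1⊕1⊕1⊕0⊕1⊕1⊕1⊕0⊕1⊕0⊕0⊕1⊕0 = 0
p16 = XOR of data positions {17,18,19,20,21,22,23,24,25,26,27,28,29,30,31} = 1⊕1⊕1⊕0⊕0⊕1⊕1⊕1⊕1⊕0⊕1⊕0⊕0⊕1⊕0 = 1
Codeword b1..b31 = 0011111011111011111001111010010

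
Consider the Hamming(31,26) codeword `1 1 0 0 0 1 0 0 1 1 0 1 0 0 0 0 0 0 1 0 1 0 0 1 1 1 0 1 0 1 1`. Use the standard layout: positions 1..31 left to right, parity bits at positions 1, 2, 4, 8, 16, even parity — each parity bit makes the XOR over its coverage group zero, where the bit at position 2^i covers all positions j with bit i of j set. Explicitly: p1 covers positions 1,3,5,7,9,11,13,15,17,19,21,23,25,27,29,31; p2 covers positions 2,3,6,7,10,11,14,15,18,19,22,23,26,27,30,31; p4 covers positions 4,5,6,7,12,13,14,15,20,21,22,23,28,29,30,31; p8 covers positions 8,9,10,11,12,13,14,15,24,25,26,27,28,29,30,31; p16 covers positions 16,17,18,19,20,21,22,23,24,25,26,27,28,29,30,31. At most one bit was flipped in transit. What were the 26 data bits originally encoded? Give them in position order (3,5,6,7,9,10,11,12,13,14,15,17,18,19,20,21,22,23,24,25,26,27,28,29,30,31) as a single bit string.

00101001000001010011101011

s1: b1⊕b3⊕b5⊕b7⊕b9⊕b11⊕b13⊕b15⊕b17⊕b19⊕b21⊕b23⊕b25⊕b27⊕b29⊕b31 = 1⊕0⊕0⊕0⊕1⊕0⊕0⊕0⊕0⊕1⊕1⊕0⊕1⊕0⊕0⊕1 = 0
s2: b2⊕b3⊕b6⊕b7⊕b10⊕b11⊕b14⊕b15⊕b18⊕b19⊕b22⊕b23⊕b26⊕b27⊕b30⊕b31 = 1⊕0⊕1⊕0⊕1⊕0⊕0⊕0⊕0⊕1⊕0⊕0⊕1⊕0⊕1⊕1 = 1
s4: b4⊕b5⊕b6⊕b7⊕b12⊕b13⊕b14⊕b15⊕b20⊕b21⊕b22⊕b23⊕b28⊕b29⊕b30⊕b31 = 0⊕0⊕1⊕0⊕1⊕0⊕0⊕0⊕0⊕1⊕0⊕0⊕1⊕0⊕1⊕1 = 0
s8: b8⊕b9⊕b10⊕b11⊕b12⊕b13⊕b14⊕b15⊕b24⊕b25⊕b26⊕b27⊕b28⊕b29⊕b30⊕b31 = 0⊕1⊕1⊕0⊕1⊕0⊕0⊕0⊕1⊕1⊕1⊕0⊕1⊕0⊕1⊕1 = 1
s16: b16⊕b17⊕b18⊕b19⊕b20⊕b21⊕b22⊕b23⊕b24⊕b25⊕b26⊕b27⊕b28⊕b29⊕b30⊕b31 = 0⊕0⊕0⊕1⊕0⊕1⊕0⊕0⊕1⊕1⊕1⊕0⊕1⊕0⊕1⊕1 = 0
Syndrome (s16...s1) = 01010 → position 10.
Flip bit 10: corrected codeword = 1100010010010000001010011101011
Data bits at positions 3,5,6,7,9,10,11,12,13,14,15,17,18,19,20,21,22,23,24,25,26,27,28,29,30,31: 00101001000001010011101011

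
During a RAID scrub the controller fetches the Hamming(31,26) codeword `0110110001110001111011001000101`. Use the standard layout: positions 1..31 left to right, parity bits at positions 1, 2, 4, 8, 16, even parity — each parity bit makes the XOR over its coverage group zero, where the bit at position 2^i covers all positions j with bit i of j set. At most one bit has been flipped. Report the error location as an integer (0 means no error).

23

s1: b1⊕b3⊕b5⊕b7⊕b9⊕b11⊕b13⊕b15⊕b17⊕b19⊕b21⊕b23⊕b25⊕b27⊕b29⊕b31 = 0⊕1⊕1⊕0⊕0⊕1⊕0⊕0⊕1⊕1⊕1⊕0⊕1⊕0⊕1⊕1 = 1
s2: b2⊕b3⊕b6⊕b7⊕b10⊕b11⊕b14⊕b15⊕b18⊕b19⊕b22⊕b23⊕b26⊕b27⊕b30⊕b31 = 1⊕1⊕1⊕0⊕1⊕1⊕0⊕0⊕1⊕1⊕1⊕0⊕0⊕0⊕0⊕1 = 1
s4: b4⊕b5⊕b6⊕b7⊕b12⊕b13⊕b14⊕b15⊕b20⊕b21⊕b22⊕b23⊕b28⊕b29⊕b30⊕b31 = 0⊕1⊕1⊕0⊕1⊕0⊕0⊕0⊕0⊕1⊕1⊕0⊕0⊕1⊕0⊕1 = 1
s8: b8⊕b9⊕b10⊕b11⊕b12⊕b13⊕b14⊕b15⊕b24⊕b25⊕b26⊕b27⊕b28⊕b29⊕b30⊕b31 = 0⊕0⊕1⊕1⊕1⊕0⊕0⊕0⊕0⊕1⊕0⊕0⊕0⊕1⊕0⊕1 = 0
s16: b16⊕b17⊕b18⊕b19⊕b20⊕b21⊕b22⊕b23⊕b24⊕b25⊕b26⊕b27⊕b28⊕b29⊕b30⊕b31 = 1⊕1⊕1⊕1⊕0⊕1⊕1⊕0⊕0⊕1⊕0⊕0⊕0⊕1⊕0⊕1 = 1
Syndrome (s16...s1) = 10111 → position 23.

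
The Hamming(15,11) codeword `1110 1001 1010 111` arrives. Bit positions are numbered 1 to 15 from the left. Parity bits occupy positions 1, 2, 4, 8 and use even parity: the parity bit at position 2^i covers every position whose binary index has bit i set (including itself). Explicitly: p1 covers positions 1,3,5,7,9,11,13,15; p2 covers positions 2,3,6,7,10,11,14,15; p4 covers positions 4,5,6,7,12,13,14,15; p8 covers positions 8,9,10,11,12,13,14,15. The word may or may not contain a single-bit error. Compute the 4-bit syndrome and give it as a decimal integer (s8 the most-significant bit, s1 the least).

s1: b1⊕b3⊕b5⊕b7⊕b9⊕b11⊕b13⊕b15 = 1⊕1⊕1⊕0⊕1⊕1⊕1⊕1 = 1
s2: b2⊕b3⊕b6⊕b7⊕b10⊕b11⊕b14⊕b15 = 1⊕1⊕0⊕0⊕0⊕1⊕1⊕1 = 1
s4: b4⊕b5⊕b6⊕b7⊕b12⊕b13⊕b14⊕b15 = 0⊕1⊕0⊕0⊕0⊕1⊕1⊕1 = 0
s8: b8⊕b9⊕b10⊕b11⊕b12⊕b13⊕b14⊕b15 = 1⊕1⊕0⊕1⊕0⊕1⊕1⊕1 = 0
Syndrome (s8...s1) = 0011 → position 3.

3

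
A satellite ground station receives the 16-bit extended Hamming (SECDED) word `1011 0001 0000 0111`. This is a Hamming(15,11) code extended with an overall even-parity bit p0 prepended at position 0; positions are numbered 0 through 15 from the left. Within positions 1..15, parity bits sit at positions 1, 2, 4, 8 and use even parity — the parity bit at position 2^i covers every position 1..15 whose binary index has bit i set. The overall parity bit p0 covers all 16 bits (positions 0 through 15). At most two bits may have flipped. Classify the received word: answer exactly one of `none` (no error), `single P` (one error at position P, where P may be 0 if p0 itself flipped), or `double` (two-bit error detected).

single 10

s1: b1⊕b3⊕b5⊕b7⊕b9⊕b11⊕b13⊕b15 = 0⊕1⊕0⊕1⊕0⊕0⊕1⊕1 = 0
s2: b2⊕b3⊕b6⊕b7⊕b10⊕b11⊕b14⊕b15 = 1⊕1⊕0⊕1⊕0⊕0⊕1⊕1 = 1
s4: b4⊕b5⊕b6⊕b7⊕b12⊕b13⊕b14⊕b15 = 0⊕0⊕0⊕1⊕0⊕1⊕1⊕1 = 0
s8: b8⊕b9⊕b10⊕b11⊕b12⊕b13⊕b14⊕b15 = 0⊕0⊕0⊕0⊕0⊕1⊕1⊕1 = 1
Syndrome (s8...s1) = 1010 → position 10.
Overall parity (XOR of all 16 bits, including p0): 1⊕0⊕1⊕1⊕0⊕0⊕0⊕1⊕0⊕0⊕0⊕0⊕0⊕1⊕1⊕1 = 1
Overall=1, syndrome position=10 → single-bit error at position 10.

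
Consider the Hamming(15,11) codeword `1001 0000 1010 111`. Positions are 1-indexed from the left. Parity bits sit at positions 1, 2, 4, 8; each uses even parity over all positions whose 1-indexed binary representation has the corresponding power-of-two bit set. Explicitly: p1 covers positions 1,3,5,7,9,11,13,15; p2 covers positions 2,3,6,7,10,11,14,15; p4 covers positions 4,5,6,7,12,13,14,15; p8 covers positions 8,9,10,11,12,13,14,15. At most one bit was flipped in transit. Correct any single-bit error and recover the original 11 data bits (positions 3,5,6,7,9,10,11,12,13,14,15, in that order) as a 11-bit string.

00001000111

s1: b1⊕b3⊕b5⊕b7⊕b9⊕b11⊕b13⊕b15 = 1⊕0⊕0⊕0⊕1⊕1⊕1⊕1 = 1
s2: b2⊕b3⊕b6⊕b7⊕b10⊕b11⊕b14⊕b15 = 0⊕0⊕0⊕0⊕0⊕1⊕1⊕1 = 1
s4: b4⊕b5⊕b6⊕b7⊕b12⊕b13⊕b14⊕b15 = 1⊕0⊕0⊕0⊕0⊕1⊕1⊕1 = 0
s8: b8⊕b9⊕b10⊕b11⊕b12⊕b13⊕b14⊕b15 = 0⊕1⊕0⊕1⊕0⊕1⊕1⊕1 = 1
Syndrome (s8...s1) = 1011 → position 11.
Flip bit 11: corrected codeword = 100100001000111
Data bits at positions 3,5,6,7,9,10,11,12,13,14,15: 00001000111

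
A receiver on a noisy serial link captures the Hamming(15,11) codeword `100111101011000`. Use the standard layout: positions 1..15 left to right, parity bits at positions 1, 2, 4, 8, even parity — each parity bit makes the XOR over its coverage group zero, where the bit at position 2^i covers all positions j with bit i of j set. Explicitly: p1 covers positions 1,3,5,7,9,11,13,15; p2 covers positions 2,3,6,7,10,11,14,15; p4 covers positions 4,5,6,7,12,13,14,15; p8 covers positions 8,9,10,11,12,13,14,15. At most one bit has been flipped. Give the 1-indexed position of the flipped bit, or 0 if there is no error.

s1: b1⊕b3⊕b5⊕b7⊕b9⊕b11⊕b13⊕b15 = 1⊕0⊕1⊕1⊕1⊕1⊕0⊕0 = 1
s2: b2⊕b3⊕b6⊕b7⊕b10⊕b11⊕b14⊕b15 = 0⊕0⊕1⊕1⊕0⊕1⊕0⊕0 = 1
s4: b4⊕b5⊕b6⊕b7⊕b12⊕b13⊕b14⊕b15 = 1⊕1⊕1⊕1⊕1⊕0⊕0⊕0 = 1
s8: b8⊕b9⊕b10⊕b11⊕b12⊕b13⊕b14⊕b15 = 0⊕1⊕0⊕1⊕1⊕0⊕0⊕0 = 1
Syndrome (s8...s1) = 1111 → position 15.

15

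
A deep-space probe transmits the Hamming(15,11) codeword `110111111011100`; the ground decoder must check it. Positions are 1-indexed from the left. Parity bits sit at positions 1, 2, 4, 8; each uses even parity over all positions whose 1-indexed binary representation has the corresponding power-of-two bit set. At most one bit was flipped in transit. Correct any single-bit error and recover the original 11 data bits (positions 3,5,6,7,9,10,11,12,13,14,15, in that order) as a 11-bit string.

01111011100

s1: b1⊕b3⊕b5⊕b7⊕b9⊕b11⊕b13⊕b15 = 1⊕0⊕1⊕1⊕1⊕1⊕1⊕0 = 0
s2: b2⊕b3⊕b6⊕b7⊕b10⊕b11⊕b14⊕b15 = 1⊕0⊕1⊕1⊕0⊕1⊕0⊕0 = 0
s4: b4⊕b5⊕b6⊕b7⊕b12⊕b13⊕b14⊕b15 = 1⊕1⊕1⊕1⊕1⊕1⊕0⊕0 = 0
s8: b8⊕b9⊕b10⊕b11⊕b12⊕b13⊕b14⊕b15 = 1⊕1⊕0⊕1⊕1⊕1⊕0⊕0 = 1
Syndrome (s8...s1) = 1000 → position 8.
Flip bit 8: corrected codeword = 110111101011100
Data bits at positions 3,5,6,7,9,10,11,12,13,14,15: 01111011100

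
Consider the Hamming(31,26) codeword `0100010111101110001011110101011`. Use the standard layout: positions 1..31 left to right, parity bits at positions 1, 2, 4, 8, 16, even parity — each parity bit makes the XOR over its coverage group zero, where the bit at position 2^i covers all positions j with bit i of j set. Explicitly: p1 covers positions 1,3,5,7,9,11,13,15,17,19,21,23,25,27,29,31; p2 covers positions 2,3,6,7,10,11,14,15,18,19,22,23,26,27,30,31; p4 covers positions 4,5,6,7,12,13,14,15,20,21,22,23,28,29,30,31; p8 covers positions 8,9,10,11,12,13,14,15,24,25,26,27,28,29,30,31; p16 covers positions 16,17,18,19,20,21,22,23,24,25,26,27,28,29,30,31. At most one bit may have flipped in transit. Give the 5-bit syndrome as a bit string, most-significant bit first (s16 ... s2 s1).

s1: b1⊕b3⊕b5⊕b7⊕b9⊕b11⊕b13⊕b15⊕b17⊕b19⊕b21⊕b23⊕b25⊕b27⊕b29⊕b31 = 0⊕0⊕0⊕0⊕1⊕1⊕1⊕1⊕0⊕1⊕1⊕1⊕0⊕0⊕0⊕1 = 0
s2: b2⊕b3⊕b6⊕b7⊕b10⊕b11⊕b14⊕b15⊕b18⊕b19⊕b22⊕b23⊕b26⊕b27⊕b30⊕b31 = 1⊕0⊕1⊕0⊕1⊕1⊕1⊕1⊕0⊕1⊕1⊕1⊕1⊕0⊕1⊕1 = 0
s4: b4⊕b5⊕b6⊕b7⊕b12⊕b13⊕b14⊕b15⊕b20⊕b21⊕b22⊕b23⊕b28⊕b29⊕b30⊕b31 = 0⊕0⊕1⊕0⊕0⊕1⊕1⊕1⊕0⊕1⊕1⊕1⊕1⊕0⊕1⊕1 = 0
s8: b8⊕b9⊕b10⊕b11⊕b12⊕b13⊕b14⊕b15⊕b24⊕b25⊕b26⊕b27⊕b28⊕b29⊕b30⊕b31 = 1⊕1⊕1⊕1⊕0⊕1⊕1⊕1⊕1⊕0⊕1⊕0⊕1⊕0⊕1⊕1 = 0
s16: b16⊕b17⊕b18⊕b19⊕b20⊕b21⊕b22⊕b23⊕b24⊕b25⊕b26⊕b27⊕b28⊕b29⊕b30⊕b31 = 0⊕0⊕0⊕1⊕0⊕1⊕1⊕1⊕1⊕0⊕1⊕0⊕1⊕0⊕1⊕1 = 1
Syndrome (s16...s1) = 10000 → position 16.

10000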